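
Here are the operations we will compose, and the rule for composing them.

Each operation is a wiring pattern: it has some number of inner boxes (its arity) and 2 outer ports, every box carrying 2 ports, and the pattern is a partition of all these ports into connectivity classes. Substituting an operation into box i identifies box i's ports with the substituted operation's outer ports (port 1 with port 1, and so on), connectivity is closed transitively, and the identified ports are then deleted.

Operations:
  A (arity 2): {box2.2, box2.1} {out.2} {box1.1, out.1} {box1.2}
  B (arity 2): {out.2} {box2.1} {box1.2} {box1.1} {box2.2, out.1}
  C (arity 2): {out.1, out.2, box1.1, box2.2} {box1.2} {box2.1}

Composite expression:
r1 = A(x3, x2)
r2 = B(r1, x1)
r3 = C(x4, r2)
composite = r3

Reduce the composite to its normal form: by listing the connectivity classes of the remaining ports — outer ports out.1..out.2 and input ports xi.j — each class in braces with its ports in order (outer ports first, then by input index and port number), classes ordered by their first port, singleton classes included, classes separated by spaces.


{out.1, out.2, x4.1} {x1.1} {x1.2} {x2.1, x2.2} {x3.1} {x3.2} {x4.2}

Substituting into C glues patterns; closure does the rest.
stage A: inputs (x3, x2), connectivity {out.1, x3.1} {out.2} {x2.1, x2.2} {x3.2}, out.j its boundary
stage B: inputs (x3, x2, x1), connectivity {out.1, x1.2} {out.2} {x1.1} {x2.1, x2.2} {x3.1} {x3.2}, out.j its boundary
stage C: inputs (x4, x3, x2, x1), connectivity {out.1, out.2, x4.1} {x1.1} {x1.2} {x2.1, x2.2} {x3.1} {x3.2} {x4.2}, out.j its boundary


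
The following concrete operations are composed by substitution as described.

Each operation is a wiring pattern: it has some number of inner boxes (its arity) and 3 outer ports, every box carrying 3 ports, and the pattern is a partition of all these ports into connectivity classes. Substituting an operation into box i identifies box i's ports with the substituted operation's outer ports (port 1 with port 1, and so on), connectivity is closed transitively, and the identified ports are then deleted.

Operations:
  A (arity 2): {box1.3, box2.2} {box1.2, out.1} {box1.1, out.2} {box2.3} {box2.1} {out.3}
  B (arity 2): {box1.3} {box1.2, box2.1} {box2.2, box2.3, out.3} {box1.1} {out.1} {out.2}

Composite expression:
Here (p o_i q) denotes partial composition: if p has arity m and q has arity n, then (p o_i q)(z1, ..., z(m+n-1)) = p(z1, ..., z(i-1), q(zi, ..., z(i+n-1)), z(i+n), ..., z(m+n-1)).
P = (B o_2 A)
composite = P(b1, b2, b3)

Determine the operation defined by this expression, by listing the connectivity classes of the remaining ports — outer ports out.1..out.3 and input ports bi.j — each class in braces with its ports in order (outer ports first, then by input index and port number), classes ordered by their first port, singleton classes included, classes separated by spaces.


{out.1} {out.2} {out.3, b2.1} {b1.1} {b1.2, b2.2} {b1.3} {b2.3, b3.2} {b3.1} {b3.3}

Two ports join when wires chain via B-identified ports.
stage A: inputs (b2, b3), connectivity {out.1, b2.2} {out.2, b2.1} {out.3} {b2.3, b3.2} {b3.1} {b3.3}, out.j its boundary
stage B: inputs (b1, b2, b3), connectivity {out.1} {out.2} {out.3, b2.1} {b1.1} {b1.2, b2.2} {b1.3} {b2.3, b3.2} {b3.1} {b3.3}, out.j its boundary


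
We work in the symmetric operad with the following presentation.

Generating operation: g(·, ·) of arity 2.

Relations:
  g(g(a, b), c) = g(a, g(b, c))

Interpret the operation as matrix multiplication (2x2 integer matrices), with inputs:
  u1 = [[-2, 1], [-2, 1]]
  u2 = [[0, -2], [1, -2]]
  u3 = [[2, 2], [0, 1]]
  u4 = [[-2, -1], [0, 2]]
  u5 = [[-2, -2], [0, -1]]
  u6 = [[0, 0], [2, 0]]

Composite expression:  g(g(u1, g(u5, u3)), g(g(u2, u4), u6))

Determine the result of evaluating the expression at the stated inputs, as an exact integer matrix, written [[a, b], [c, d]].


[[-174, 0], [-174, 0]]


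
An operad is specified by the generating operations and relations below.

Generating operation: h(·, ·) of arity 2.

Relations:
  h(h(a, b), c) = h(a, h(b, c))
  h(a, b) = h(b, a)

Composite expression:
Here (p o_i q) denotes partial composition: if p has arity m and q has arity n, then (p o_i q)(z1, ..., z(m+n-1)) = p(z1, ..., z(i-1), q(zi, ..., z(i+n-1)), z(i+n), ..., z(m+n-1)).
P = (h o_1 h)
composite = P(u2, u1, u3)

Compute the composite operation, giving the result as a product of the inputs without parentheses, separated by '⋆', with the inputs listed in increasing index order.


Shape and order are irrelevant to h; the u-input set decides.
h(u2, u1) reduces to u2 ⋆ u1
h(h(u2, u1), u3) reduces to u2 ⋆ u1 ⋆ u3
commutativity sorts the factors: u1 ⋆ u2 ⋆ u3

u1 ⋆ u2 ⋆ u3


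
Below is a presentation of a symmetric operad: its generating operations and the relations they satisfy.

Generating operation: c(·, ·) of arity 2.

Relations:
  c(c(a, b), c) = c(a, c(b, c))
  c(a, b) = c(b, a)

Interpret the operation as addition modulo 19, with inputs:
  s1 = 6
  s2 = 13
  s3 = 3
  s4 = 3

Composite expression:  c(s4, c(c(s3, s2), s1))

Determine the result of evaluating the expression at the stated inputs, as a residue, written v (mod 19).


6 (mod 19)

c(s3, s2) = 16
c(c(s3, s2), s1) = 3
c(s4, c(c(s3, s2), s1)) = 6


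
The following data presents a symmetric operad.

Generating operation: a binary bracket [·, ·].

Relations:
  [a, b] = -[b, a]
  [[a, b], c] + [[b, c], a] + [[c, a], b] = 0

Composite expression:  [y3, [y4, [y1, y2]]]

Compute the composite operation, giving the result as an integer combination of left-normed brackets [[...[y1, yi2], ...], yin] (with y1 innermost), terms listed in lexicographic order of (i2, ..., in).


[[[y1, y2], y4], y3]

Antisymmetry and Jacobi reduce to y1-anchored left-normed brackets.
Composite bracket: [y3, [y4, [y1, y2]]]
Full expansion: 8 signed words from ab - ba (2^3 = 8).
Keep just the words that open with y1:
  y1y2y4y3 (sign +1) contributes +[[[y1, y2], y4], y3]


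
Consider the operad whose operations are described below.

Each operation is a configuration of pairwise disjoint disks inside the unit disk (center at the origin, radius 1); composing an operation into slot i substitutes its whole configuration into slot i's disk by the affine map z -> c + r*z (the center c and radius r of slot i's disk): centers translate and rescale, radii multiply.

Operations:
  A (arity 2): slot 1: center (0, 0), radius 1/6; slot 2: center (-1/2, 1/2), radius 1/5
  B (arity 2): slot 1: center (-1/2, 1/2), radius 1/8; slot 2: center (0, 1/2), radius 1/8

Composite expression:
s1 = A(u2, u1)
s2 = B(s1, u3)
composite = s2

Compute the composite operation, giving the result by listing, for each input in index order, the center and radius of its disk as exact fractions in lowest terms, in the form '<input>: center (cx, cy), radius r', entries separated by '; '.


u1: center (-9/16, 9/16), radius 1/40; u2: center (-1/2, 1/2), radius 1/48; u3: center (0, 1/2), radius 1/8

Each u-disk chains the slot maps above it in B; radii multiply.
input u2: applying the 2 nested substitutions gives center (-1/2, 1/2), radius 1/48
input u1: applying the 2 nested substitutions gives center (-9/16, 9/16), radius 1/40
input u3: applying the 1 nested substitution gives center (0, 1/2), radius 1/8


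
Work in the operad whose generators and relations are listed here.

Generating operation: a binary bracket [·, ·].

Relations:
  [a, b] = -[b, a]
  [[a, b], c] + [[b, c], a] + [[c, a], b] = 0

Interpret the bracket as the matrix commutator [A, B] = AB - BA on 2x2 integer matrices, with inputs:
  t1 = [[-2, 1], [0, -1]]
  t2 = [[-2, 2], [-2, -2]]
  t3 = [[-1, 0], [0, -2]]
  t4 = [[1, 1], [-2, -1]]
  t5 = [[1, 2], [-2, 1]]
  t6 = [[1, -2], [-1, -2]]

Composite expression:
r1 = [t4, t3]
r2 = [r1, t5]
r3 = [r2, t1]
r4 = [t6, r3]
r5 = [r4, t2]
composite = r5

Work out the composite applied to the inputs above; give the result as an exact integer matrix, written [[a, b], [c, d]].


[[-72, 48], [48, 72]]

[t4, t3] = [[0, -1], [-2, 0]]
[[t4, t3], t5] = [[6, 0], [0, -6]]
[[[t4, t3], t5], t1] = [[0, 12], [0, 0]]
[t6, [[[t4, t3], t5], t1]] = [[12, 36], [0, -12]]
[[t6, [[[t4, t3], t5], t1]], t2] = [[-72, 48], [48, 72]]


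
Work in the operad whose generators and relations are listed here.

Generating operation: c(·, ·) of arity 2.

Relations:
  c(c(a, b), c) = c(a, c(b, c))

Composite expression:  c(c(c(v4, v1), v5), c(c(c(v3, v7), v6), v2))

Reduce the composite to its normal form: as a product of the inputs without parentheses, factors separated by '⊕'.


v4 ⊕ v1 ⊕ v5 ⊕ v3 ⊕ v7 ⊕ v6 ⊕ v2

Under associativity of c, the answer is the v's in reading order.
c(v4, v1) spells out as v4 ⊕ v1
c(c(v4, v1), v5) spells out as v4 ⊕ v1 ⊕ v5
c(v3, v7) spells out as v3 ⊕ v7
c(c(v3, v7), v6) spells out as v3 ⊕ v7 ⊕ v6
c(c(c(v3, v7), v6), v2) spells out as v3 ⊕ v7 ⊕ v6 ⊕ v2
c(c(c(v4, v1), v5), c(c(c(v3, v7), v6), v2)) spells out as v4 ⊕ v1 ⊕ v5 ⊕ v3 ⊕ v7 ⊕ v6 ⊕ v2


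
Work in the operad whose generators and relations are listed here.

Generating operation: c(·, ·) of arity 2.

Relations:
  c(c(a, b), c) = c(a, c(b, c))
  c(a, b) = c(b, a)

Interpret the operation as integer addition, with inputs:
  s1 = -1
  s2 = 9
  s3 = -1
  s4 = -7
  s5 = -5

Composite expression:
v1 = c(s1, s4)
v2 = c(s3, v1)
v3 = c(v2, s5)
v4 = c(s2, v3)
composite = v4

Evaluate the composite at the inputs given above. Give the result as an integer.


c(s1, s4) = -8
c(s3, c(s1, s4)) = -9
c(c(s3, c(s1, s4)), s5) = -14
c(s2, c(c(s3, c(s1, s4)), s5)) = -5

-5


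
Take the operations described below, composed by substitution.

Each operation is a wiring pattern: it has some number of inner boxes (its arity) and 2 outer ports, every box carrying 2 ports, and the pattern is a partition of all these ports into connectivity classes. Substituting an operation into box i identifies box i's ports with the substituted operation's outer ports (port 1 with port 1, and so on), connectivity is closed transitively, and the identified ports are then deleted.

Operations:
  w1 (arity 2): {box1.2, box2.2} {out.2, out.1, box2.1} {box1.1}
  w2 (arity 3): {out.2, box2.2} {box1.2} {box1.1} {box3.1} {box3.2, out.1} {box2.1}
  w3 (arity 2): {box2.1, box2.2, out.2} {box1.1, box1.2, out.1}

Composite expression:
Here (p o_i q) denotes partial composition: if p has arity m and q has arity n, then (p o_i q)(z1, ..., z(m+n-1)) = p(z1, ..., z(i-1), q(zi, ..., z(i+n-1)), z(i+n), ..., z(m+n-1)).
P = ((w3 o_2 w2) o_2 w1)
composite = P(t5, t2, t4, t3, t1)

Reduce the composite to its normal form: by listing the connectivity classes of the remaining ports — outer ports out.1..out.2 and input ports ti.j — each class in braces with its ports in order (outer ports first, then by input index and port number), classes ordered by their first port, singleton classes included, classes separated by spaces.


{out.1, t5.1, t5.2} {out.2, t1.2, t3.2} {t1.1} {t2.1} {t2.2, t4.2} {t3.1} {t4.1}


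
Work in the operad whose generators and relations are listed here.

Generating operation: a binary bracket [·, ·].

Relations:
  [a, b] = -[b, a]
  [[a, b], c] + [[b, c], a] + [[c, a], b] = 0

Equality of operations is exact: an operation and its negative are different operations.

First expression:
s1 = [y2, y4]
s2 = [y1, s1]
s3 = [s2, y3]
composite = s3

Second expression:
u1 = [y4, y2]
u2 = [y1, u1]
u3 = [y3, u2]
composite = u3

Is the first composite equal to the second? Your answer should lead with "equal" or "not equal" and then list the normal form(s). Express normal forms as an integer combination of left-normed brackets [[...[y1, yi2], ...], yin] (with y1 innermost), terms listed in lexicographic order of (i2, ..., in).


equal; both compose to [[[y1, y2], y4], y3] - [[[y1, y4], y2], y3]

Reducing the first expression gives [[[y1, y2], y4], y3] - [[[y1, y4], y2], y3]
Reducing the second expression gives [[[y1, y2], y4], y3] - [[[y1, y4], y2], y3]
Identical normal forms: equal.


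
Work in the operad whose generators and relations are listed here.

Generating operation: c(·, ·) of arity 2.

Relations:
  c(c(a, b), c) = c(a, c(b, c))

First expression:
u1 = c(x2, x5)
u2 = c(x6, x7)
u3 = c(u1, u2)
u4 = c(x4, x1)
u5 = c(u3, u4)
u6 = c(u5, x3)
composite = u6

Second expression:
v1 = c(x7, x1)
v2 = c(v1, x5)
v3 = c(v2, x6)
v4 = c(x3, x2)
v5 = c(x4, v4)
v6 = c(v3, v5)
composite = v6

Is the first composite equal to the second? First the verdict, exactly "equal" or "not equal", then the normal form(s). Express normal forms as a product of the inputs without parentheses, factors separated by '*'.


The first expression reduces to x2 * x5 * x6 * x7 * x4 * x1 * x3
The second expression reduces to x7 * x1 * x5 * x6 * x4 * x3 * x2
The forms do not match — not equal.

not equal; the first gives x2 * x5 * x6 * x7 * x4 * x1 * x3 and the second x7 * x1 * x5 * x6 * x4 * x3 * x2


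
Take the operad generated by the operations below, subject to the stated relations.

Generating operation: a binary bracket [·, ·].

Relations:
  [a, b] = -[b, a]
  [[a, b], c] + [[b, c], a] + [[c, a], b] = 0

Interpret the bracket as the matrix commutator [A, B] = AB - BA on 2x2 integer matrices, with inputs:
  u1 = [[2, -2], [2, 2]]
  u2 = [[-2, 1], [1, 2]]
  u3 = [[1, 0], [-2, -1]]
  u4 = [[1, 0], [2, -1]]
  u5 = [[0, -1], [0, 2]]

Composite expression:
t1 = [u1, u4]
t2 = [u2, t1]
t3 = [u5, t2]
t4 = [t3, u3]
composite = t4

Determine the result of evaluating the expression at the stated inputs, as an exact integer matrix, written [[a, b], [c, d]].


[[-32, -32], [0, 32]]

[u1, u4] = [[-4, 4], [4, 4]]
[u2, [u1, u4]] = [[0, -8], [8, 0]]
[u5, [u2, [u1, u4]]] = [[-8, 16], [16, 8]]
[[u5, [u2, [u1, u4]]], u3] = [[-32, -32], [0, 32]]


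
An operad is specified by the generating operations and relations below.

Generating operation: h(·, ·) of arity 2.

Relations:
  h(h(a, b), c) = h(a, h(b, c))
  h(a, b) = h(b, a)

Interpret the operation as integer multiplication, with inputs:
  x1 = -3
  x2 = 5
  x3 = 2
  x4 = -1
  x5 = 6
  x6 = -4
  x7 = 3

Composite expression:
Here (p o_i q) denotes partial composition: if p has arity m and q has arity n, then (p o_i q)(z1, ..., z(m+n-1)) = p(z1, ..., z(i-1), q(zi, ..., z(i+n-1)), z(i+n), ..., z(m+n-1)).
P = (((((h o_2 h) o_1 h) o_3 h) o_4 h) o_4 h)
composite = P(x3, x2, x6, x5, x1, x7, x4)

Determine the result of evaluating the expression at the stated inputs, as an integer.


-2160

h(x3, x2) = 10
h(x5, x1) = -18
h(h(x5, x1), x7) = -54
h(x6, h(h(x5, x1), x7)) = 216
h(h(x6, h(h(x5, x1), x7)), x4) = -216
h(h(x3, x2), h(h(x6, h(h(x5, x1), x7)), x4)) = -2160


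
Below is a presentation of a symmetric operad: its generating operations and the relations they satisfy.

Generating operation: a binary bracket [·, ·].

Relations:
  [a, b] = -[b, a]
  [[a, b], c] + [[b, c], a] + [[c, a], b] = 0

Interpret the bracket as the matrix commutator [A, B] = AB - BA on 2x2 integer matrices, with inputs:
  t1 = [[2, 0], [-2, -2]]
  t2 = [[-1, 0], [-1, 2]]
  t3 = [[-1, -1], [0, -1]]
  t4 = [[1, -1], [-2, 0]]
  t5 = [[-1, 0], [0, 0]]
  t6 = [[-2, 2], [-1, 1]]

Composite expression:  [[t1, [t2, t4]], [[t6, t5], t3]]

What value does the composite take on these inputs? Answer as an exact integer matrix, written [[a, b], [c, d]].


[[0, -24], [64, 0]]

[t2, t4] = [[-1, 3], [-7, 1]]
[t1, [t2, t4]] = [[6, 12], [32, -6]]
[t6, t5] = [[0, 2], [1, 0]]
[[t6, t5], t3] = [[1, 0], [0, -1]]
[[t1, [t2, t4]], [[t6, t5], t3]] = [[0, -24], [64, 0]]


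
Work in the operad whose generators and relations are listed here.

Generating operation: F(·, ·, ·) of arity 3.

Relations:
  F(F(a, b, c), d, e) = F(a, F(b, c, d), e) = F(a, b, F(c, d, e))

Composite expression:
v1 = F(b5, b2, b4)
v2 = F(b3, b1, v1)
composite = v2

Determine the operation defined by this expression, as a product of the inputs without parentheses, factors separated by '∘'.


b3 ∘ b1 ∘ b5 ∘ b2 ∘ b4

Under associativity of F, the answer is the b's in reading order.
F(b5, b2, b4) linearizes to b5 ∘ b2 ∘ b4
F(b3, b1, F(b5, b2, b4)) linearizes to b3 ∘ b1 ∘ b5 ∘ b2 ∘ b4


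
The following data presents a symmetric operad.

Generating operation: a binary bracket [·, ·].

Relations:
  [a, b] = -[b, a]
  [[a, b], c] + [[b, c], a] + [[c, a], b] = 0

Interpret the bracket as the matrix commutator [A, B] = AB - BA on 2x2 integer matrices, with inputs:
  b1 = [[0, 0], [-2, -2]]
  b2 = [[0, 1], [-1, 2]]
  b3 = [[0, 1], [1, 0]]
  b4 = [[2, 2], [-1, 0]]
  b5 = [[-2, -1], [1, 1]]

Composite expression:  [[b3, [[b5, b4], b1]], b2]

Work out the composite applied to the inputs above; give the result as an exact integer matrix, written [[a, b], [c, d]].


[[0, -60], [-60, 0]]

[b5, b4] = [[-1, -4], [-1, 1]]
[[b5, b4], b1] = [[8, 8], [-6, -8]]
[b3, [[b5, b4], b1]] = [[-14, -16], [16, 14]]
[[b3, [[b5, b4], b1]], b2] = [[0, -60], [-60, 0]]


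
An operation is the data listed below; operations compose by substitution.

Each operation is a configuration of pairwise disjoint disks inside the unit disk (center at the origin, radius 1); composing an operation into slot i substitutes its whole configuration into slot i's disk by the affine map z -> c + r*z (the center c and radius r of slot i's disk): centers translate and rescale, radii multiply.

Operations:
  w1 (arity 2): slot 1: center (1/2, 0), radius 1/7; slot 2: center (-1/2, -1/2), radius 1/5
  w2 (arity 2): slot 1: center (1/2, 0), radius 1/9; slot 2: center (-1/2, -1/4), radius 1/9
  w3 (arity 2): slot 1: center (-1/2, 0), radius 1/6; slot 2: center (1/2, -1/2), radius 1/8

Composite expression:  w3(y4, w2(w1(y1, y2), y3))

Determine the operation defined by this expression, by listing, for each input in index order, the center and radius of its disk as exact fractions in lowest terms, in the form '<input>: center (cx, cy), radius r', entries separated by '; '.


y1: center (41/72, -1/2), radius 1/504; y2: center (5/9, -73/144), radius 1/360; y3: center (7/16, -17/32), radius 1/72; y4: center (-1/2, 0), radius 1/6

Follow each y-input down from w3: c' goes to c + r*c', radius to r*r'.
for y4, the 1-step affine chain lands on center (-1/2, 0), radius 1/6
for y1, the 3-step affine chain lands on center (41/72, -1/2), radius 1/504
for y2, the 3-step affine chain lands on center (5/9, -73/144), radius 1/360
for y3, the 2-step affine chain lands on center (7/16, -17/32), radius 1/72


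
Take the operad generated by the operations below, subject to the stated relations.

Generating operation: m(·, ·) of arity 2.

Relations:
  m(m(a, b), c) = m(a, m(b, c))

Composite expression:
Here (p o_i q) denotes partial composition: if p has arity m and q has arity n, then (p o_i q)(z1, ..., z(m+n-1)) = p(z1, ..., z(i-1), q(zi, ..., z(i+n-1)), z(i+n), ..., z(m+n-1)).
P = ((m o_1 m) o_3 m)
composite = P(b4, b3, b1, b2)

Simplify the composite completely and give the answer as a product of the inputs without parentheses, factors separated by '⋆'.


Under associativity of m, the answer is the b's in reading order.
m(b4, b3) linearizes to b4 ⋆ b3
m(b1, b2) linearizes to b1 ⋆ b2
m(m(b4, b3), m(b1, b2)) linearizes to b4 ⋆ b3 ⋆ b1 ⋆ b2

b4 ⋆ b3 ⋆ b1 ⋆ b2


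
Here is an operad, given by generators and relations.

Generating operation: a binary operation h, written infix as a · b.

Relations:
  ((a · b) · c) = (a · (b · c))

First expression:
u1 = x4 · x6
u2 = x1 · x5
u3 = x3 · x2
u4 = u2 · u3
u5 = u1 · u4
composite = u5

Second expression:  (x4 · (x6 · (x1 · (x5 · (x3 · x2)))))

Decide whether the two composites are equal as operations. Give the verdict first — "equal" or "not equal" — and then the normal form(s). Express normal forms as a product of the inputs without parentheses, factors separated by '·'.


equal: each reduces to x4 · x6 · x1 · x5 · x3 · x2

The first expression reduces to x4 · x6 · x1 · x5 · x3 · x2
The second expression reduces to x4 · x6 · x1 · x5 · x3 · x2
The forms coincide; equal.


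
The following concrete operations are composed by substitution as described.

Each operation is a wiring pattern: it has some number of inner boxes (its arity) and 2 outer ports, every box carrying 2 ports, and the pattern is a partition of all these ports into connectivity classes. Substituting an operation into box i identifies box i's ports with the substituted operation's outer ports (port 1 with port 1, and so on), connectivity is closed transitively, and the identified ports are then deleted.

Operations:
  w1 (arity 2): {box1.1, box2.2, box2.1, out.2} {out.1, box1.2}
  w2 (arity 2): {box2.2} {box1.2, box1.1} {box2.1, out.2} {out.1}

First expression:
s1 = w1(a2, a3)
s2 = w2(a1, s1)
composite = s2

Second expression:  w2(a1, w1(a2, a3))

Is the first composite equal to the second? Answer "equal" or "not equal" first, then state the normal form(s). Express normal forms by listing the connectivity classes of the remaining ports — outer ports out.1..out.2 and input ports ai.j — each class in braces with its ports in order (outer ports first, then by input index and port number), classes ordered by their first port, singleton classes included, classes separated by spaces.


equal; the common form is {out.1} {out.2, a2.2} {a1.1, a1.2} {a2.1, a3.1, a3.2}


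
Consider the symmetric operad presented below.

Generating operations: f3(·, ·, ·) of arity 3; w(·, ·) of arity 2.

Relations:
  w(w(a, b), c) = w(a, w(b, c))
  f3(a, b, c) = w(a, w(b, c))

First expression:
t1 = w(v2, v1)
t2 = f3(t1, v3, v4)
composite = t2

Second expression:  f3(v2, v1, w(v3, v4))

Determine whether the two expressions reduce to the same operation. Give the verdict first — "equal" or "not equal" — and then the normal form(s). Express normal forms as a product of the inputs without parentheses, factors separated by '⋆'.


equal — both sides give v2 ⋆ v1 ⋆ v3 ⋆ v4

Normal form of the first expression: v2 ⋆ v1 ⋆ v3 ⋆ v4
Normal form of the second expression: v2 ⋆ v1 ⋆ v3 ⋆ v4
The normal forms match — equal.


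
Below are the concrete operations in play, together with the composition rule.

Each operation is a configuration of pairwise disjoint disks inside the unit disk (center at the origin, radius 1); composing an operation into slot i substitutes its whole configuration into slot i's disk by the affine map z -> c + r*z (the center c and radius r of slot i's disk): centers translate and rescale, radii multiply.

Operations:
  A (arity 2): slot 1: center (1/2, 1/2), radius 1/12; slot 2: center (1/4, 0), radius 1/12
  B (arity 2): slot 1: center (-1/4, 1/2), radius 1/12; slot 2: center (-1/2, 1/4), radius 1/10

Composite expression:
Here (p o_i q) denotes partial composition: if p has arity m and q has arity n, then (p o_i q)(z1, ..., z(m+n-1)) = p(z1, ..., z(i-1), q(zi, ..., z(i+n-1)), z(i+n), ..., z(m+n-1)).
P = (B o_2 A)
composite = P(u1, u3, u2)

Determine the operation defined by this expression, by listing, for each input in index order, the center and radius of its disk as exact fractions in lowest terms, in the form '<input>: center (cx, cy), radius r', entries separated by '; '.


Nesting under B composes maps z -> c + r*z down each u-path.
for u1, the 1-step affine chain lands on center (-1/4, 1/2), radius 1/12
for u3, the 2-step affine chain lands on center (-9/20, 3/10), radius 1/120
for u2, the 2-step affine chain lands on center (-19/40, 1/4), radius 1/120

u1: center (-1/4, 1/2), radius 1/12; u2: center (-19/40, 1/4), radius 1/120; u3: center (-9/20, 3/10), radius 1/120


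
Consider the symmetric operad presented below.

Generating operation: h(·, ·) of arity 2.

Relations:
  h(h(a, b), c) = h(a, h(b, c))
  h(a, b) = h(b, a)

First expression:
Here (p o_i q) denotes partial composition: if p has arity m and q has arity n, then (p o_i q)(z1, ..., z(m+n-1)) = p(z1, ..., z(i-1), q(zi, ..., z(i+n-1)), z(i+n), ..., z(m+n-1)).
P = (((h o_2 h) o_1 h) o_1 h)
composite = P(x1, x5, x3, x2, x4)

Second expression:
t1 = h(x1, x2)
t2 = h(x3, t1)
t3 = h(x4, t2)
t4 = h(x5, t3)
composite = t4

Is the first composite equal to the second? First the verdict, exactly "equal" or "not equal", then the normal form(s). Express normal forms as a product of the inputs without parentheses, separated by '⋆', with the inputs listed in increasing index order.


equal — both sides give x1 ⋆ x2 ⋆ x3 ⋆ x4 ⋆ x5


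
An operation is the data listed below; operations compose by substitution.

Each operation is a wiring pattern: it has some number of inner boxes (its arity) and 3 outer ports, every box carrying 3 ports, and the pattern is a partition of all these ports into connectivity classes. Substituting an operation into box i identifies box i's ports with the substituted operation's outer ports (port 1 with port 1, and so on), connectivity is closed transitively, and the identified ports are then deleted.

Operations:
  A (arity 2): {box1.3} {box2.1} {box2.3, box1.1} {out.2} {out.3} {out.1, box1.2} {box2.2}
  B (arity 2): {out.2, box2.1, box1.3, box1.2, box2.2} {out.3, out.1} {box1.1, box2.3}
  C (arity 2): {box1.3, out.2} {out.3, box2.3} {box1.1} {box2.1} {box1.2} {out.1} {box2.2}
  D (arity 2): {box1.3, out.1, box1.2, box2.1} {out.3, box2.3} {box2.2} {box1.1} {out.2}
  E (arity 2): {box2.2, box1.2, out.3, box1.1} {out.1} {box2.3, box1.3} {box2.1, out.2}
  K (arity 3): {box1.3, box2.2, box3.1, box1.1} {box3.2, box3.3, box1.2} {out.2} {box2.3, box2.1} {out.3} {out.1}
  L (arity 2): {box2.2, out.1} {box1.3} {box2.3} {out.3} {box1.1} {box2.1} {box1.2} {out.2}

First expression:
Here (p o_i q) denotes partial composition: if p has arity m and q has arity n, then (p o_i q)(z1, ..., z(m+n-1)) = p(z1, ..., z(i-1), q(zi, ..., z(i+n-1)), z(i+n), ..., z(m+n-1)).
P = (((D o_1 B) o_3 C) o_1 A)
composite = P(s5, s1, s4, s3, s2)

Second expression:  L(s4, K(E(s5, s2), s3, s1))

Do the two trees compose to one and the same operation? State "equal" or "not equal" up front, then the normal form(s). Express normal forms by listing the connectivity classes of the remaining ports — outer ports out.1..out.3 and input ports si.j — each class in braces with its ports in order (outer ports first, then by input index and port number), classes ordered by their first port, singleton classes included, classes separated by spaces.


not equal — first {out.1, s4.1, s4.2} {out.2} {out.3, s2.3} {s1.1} {s1.2} {s1.3, s5.1} {s2.1} {s2.2} {s3.1} {s3.2} {s3.3} {s4.3, s5.2} {s5.3}, second {out.1} {out.2} {out.3} {s1.1, s2.2, s3.2, s5.1, s5.2} {s1.2, s1.3, s2.1} {s2.3, s5.3} {s3.1, s3.3} {s4.1} {s4.2} {s4.3}

In normal form, the first expression is {out.1, s4.1, s4.2} {out.2} {out.3, s2.3} {s1.1} {s1.2} {s1.3, s5.1} {s2.1} {s2.2} {s3.1} {s3.2} {s3.3} {s4.3, s5.2} {s5.3}
In normal form, the second expression is {out.1} {out.2} {out.3} {s1.1, s2.2, s3.2, s5.1, s5.2} {s1.2, s1.3, s2.1} {s2.3, s5.3} {s3.1, s3.3} {s4.1} {s4.2} {s4.3}
They disagree, so not equal.


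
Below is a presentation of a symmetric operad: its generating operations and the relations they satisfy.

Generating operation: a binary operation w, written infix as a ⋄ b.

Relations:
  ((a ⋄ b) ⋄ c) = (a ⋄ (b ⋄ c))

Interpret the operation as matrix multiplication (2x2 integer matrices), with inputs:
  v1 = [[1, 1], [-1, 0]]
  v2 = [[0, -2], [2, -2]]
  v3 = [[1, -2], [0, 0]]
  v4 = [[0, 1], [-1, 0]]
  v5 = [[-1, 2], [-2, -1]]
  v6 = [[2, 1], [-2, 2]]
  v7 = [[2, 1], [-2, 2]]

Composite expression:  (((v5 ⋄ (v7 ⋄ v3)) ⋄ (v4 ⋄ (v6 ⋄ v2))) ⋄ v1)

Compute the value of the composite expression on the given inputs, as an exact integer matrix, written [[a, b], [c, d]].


[[-120, -48], [-40, -16]]

(v7 ⋄ v3) = [[2, -4], [-2, 4]]
(v5 ⋄ (v7 ⋄ v3)) = [[-6, 12], [-2, 4]]
(v6 ⋄ v2) = [[2, -6], [4, 0]]
(v4 ⋄ (v6 ⋄ v2)) = [[4, 0], [-2, 6]]
((v5 ⋄ (v7 ⋄ v3)) ⋄ (v4 ⋄ (v6 ⋄ v2))) = [[-48, 72], [-16, 24]]
(((v5 ⋄ (v7 ⋄ v3)) ⋄ (v4 ⋄ (v6 ⋄ v2))) ⋄ v1) = [[-120, -48], [-40, -16]]


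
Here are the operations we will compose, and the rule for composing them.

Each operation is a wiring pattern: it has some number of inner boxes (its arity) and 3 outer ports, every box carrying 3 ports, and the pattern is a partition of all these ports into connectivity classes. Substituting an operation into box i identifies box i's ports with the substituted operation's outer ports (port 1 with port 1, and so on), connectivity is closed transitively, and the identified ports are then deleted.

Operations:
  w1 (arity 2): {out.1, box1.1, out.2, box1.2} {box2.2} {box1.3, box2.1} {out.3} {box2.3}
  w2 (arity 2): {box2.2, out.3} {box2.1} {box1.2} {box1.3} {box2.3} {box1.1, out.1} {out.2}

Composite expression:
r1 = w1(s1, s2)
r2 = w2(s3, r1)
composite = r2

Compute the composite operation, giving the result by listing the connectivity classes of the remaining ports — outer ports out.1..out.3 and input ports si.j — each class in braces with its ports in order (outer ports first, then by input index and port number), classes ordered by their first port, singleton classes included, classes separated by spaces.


{out.1, s3.1} {out.2} {out.3, s1.1, s1.2} {s1.3, s2.1} {s2.2} {s2.3} {s3.2} {s3.3}

Reachability decides: close wires over w2-identified ports.
w1 over (s1, s2) gives {out.1, out.2, s1.1, s1.2} {out.3} {s1.3, s2.1} {s2.2} {s2.3}, out.j being that stage's outer ports
w2 over (s3, s1, s2) gives {out.1, s3.1} {out.2} {out.3, s1.1, s1.2} {s1.3, s2.1} {s2.2} {s2.3} {s3.2} {s3.3}, out.j being that stage's outer ports


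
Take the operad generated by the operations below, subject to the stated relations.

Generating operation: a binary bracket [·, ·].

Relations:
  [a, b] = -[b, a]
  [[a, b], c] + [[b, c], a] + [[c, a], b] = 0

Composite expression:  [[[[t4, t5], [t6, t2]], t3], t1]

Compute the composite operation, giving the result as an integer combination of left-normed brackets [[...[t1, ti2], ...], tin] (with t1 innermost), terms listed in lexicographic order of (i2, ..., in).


In the tensor algebra, words opening t1 carry the t1-anchored form.
Composite bracket: [[[[t4, t5], [t6, t2]], t3], t1]
Under [a, b] = ab - ba we get 32 signed associative words (2^5 = 32).
The t1-initial words carry the normal form:
  t1t2t6t4t5t3 (sign -1) contributes -[[[[[t1, t2], t6], t4], t5], t3]
  t1t2t6t5t4t3 (sign +1) contributes +[[[[[t1, t2], t6], t5], t4], t3]
  t1t3t2t6t4t5 (sign +1) contributes +[[[[[t1, t3], t2], t6], t4], t5]
  t1t3t2t6t5t4 (sign -1) contributes -[[[[[t1, t3], t2], t6], t5], t4]
  t1t3t4t5t2t6 (sign -1) contributes -[[[[[t1, t3], t4], t5], t2], t6]
  t1t3t4t5t6t2 (sign +1) contributes +[[[[[t1, t3], t4], t5], t6], t2]
  t1t3t5t4t2t6 (sign +1) contributes +[[[[[t1, t3], t5], t4], t2], t6]
  t1t3t5t4t6t2 (sign -1) contributes -[[[[[t1, t3], t5], t4], t6], t2]
  t1t3t6t2t4t5 (sign -1) contributes -[[[[[t1, t3], t6], t2], t4], t5]
  t1t3t6t2t5t4 (sign +1) contributes +[[[[[t1, t3], t6], t2], t5], t4]
  t1t4t5t2t6t3 (sign +1) contributes +[[[[[t1, t4], t5], t2], t6], t3]
  t1t4t5t6t2t3 (sign -1) contributes -[[[[[t1, t4], t5], t6], t2], t3]
  t1t5t4t2t6t3 (sign -1) contributes -[[[[[t1, t5], t4], t2], t6], t3]
  t1t5t4t6t2t3 (sign +1) contributes +[[[[[t1, t5], t4], t6], t2], t3]
  t1t6t2t4t5t3 (sign +1) contributes +[[[[[t1, t6], t2], t4], t5], t3]
  t1t6t2t5t4t3 (sign -1) contributes -[[[[[t1, t6], t2], t5], t4], t3]

-[[[[[t1, t2], t6], t4], t5], t3] + [[[[[t1, t2], t6], t5], t4], t3] + [[[[[t1, t3], t2], t6], t4], t5] - [[[[[t1, t3], t2], t6], t5], t4] - [[[[[t1, t3], t4], t5], t2], t6] + [[[[[t1, t3], t4], t5], t6], t2] + [[[[[t1, t3], t5], t4], t2], t6] - [[[[[t1, t3], t5], t4], t6], t2] - [[[[[t1, t3], t6], t2], t4], t5] + [[[[[t1, t3], t6], t2], t5], t4] + [[[[[t1, t4], t5], t2], t6], t3] - [[[[[t1, t4], t5], t6], t2], t3] - [[[[[t1, t5], t4], t2], t6], t3] + [[[[[t1, t5], t4], t6], t2], t3] + [[[[[t1, t6], t2], t4], t5], t3] - [[[[[t1, t6], t2], t5], t4], t3]


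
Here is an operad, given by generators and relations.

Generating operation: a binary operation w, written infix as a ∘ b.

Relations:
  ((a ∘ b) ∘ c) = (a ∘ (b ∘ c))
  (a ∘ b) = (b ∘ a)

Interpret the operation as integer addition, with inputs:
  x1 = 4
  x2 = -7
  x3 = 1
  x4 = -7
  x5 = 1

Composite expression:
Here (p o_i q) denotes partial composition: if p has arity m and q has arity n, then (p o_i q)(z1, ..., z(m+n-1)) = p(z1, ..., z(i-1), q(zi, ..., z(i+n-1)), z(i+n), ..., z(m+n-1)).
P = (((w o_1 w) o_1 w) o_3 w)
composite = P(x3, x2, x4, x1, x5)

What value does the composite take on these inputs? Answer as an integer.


-8

(x3 ∘ x2) = -6
(x4 ∘ x1) = -3
((x3 ∘ x2) ∘ (x4 ∘ x1)) = -9
(((x3 ∘ x2) ∘ (x4 ∘ x1)) ∘ x5) = -8


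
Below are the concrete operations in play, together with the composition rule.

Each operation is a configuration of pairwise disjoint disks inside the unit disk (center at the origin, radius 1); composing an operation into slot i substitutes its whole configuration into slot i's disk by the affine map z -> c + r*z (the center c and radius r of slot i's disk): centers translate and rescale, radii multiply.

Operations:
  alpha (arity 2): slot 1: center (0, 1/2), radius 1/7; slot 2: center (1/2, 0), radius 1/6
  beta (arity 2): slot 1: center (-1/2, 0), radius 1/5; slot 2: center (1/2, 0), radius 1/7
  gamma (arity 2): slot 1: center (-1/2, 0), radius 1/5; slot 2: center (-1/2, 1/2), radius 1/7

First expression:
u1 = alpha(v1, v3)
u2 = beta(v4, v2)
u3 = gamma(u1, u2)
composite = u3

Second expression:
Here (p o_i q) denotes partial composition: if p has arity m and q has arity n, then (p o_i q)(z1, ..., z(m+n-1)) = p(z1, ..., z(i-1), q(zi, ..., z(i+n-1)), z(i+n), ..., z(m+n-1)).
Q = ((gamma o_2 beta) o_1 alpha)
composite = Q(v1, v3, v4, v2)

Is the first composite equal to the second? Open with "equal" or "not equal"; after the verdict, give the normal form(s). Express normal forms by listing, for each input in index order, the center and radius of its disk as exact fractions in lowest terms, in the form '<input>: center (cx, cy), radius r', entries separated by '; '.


equal; both compose to v1: center (-1/2, 1/10), radius 1/35; v2: center (-3/7, 1/2), radius 1/49; v3: center (-2/5, 0), radius 1/30; v4: center (-4/7, 1/2), radius 1/35

The first expression reduces to v1: center (-1/2, 1/10), radius 1/35; v2: center (-3/7, 1/2), radius 1/49; v3: center (-2/5, 0), radius 1/30; v4: center (-4/7, 1/2), radius 1/35
The second expression reduces to v1: center (-1/2, 1/10), radius 1/35; v2: center (-3/7, 1/2), radius 1/49; v3: center (-2/5, 0), radius 1/30; v4: center (-4/7, 1/2), radius 1/35
One common form — equal.


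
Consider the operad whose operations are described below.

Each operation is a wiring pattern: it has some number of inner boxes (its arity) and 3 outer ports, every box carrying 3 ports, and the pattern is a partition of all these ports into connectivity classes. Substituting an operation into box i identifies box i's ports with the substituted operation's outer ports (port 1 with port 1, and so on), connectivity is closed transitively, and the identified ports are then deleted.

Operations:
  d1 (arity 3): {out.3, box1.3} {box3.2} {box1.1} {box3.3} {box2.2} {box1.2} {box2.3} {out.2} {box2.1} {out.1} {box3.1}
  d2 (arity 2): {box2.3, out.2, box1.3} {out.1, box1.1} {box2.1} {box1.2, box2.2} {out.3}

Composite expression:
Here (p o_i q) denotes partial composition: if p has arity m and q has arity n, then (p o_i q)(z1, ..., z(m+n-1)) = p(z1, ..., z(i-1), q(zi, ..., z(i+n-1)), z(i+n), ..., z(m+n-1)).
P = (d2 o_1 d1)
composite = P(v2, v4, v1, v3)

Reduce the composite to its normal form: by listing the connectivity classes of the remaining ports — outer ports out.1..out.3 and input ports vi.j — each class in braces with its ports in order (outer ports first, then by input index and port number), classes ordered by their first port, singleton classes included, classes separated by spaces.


After gluing at d2, chains via deleted ports link the v-ports.
through d1, on inputs (v2, v4, v1): {out.1} {out.2} {out.3, v2.3} {v1.1} {v1.2} {v1.3} {v2.1} {v2.2} {v4.1} {v4.2} {v4.3} (out.j = stage outer ports)
through d2, on inputs (v2, v4, v1, v3): {out.1} {out.2, v2.3, v3.3} {out.3} {v1.1} {v1.2} {v1.3} {v2.1} {v2.2} {v3.1} {v3.2} {v4.1} {v4.2} {v4.3} (out.j = stage outer ports)

{out.1} {out.2, v2.3, v3.3} {out.3} {v1.1} {v1.2} {v1.3} {v2.1} {v2.2} {v3.1} {v3.2} {v4.1} {v4.2} {v4.3}


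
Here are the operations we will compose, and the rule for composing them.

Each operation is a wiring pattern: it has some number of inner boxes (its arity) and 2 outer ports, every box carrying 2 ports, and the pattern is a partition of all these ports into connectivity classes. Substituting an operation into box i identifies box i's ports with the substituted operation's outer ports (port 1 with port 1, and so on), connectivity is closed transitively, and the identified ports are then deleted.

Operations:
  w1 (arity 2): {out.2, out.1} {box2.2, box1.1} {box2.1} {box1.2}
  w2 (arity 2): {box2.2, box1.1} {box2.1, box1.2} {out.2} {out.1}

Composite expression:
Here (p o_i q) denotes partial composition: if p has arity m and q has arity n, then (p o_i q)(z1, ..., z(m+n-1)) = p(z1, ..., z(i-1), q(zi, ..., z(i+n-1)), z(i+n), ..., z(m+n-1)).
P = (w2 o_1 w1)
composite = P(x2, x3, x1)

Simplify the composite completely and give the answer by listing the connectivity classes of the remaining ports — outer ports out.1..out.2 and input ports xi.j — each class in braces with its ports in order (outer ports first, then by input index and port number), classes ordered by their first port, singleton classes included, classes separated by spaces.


Two ports join when wires chain via w2-identified ports.
through w1, on inputs (x2, x3): {out.1, out.2} {x2.1, x3.2} {x2.2} {x3.1} (out.j = stage outer ports)
through w2, on inputs (x2, x3, x1): {out.1} {out.2} {x1.1, x1.2} {x2.1, x3.2} {x2.2} {x3.1} (out.j = stage outer ports)

{out.1} {out.2} {x1.1, x1.2} {x2.1, x3.2} {x2.2} {x3.1}


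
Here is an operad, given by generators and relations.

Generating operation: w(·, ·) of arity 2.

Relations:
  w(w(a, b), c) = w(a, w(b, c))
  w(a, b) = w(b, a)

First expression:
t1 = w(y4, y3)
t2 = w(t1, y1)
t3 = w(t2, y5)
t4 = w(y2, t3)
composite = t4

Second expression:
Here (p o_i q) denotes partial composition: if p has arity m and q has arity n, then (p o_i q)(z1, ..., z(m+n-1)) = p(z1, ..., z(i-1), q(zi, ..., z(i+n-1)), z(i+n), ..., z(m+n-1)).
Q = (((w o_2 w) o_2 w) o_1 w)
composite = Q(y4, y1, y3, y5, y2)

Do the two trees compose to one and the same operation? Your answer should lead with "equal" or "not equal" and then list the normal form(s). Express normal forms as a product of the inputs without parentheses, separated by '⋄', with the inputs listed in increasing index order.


equal — both sides give y1 ⋄ y2 ⋄ y3 ⋄ y4 ⋄ y5

The first expression, normalized: y1 ⋄ y2 ⋄ y3 ⋄ y4 ⋄ y5
The second expression, normalized: y1 ⋄ y2 ⋄ y3 ⋄ y4 ⋄ y5
Same normal form: equal.


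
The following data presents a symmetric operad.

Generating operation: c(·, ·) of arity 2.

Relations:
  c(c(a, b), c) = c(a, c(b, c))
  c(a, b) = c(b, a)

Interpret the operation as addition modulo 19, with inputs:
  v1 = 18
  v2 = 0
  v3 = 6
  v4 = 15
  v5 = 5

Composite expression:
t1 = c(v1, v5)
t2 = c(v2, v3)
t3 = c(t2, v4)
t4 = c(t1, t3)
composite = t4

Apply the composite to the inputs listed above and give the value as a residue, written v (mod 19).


6 (mod 19)

c(v1, v5) = 4
c(v2, v3) = 6
c(c(v2, v3), v4) = 2
c(c(v1, v5), c(c(v2, v3), v4)) = 6


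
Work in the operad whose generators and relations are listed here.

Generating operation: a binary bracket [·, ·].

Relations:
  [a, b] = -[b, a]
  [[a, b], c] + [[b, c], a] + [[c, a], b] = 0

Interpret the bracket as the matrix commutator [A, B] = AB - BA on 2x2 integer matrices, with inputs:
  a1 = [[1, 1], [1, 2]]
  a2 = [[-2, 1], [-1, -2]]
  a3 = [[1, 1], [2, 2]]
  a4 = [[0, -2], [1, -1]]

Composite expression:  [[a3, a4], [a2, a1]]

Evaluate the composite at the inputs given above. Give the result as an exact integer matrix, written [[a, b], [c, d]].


[[-2, 6], [2, 2]]

[a3, a4] = [[5, 1], [3, -5]]
[a2, a1] = [[2, 1], [1, -2]]
[[a3, a4], [a2, a1]] = [[-2, 6], [2, 2]]


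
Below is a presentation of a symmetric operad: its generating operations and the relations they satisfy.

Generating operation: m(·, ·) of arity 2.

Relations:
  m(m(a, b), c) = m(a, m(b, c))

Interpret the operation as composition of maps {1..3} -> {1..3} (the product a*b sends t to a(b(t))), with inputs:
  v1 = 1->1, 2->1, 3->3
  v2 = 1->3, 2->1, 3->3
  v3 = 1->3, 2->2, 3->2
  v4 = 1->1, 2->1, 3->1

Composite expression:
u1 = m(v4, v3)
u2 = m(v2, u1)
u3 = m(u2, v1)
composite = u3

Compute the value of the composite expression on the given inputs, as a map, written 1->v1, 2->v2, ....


1->3, 2->3, 3->3

m(v4, v3) = 1->1, 2->1, 3->1
m(v2, m(v4, v3)) = 1->3, 2->3, 3->3
m(m(v2, m(v4, v3)), v1) = 1->3, 2->3, 3->3
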